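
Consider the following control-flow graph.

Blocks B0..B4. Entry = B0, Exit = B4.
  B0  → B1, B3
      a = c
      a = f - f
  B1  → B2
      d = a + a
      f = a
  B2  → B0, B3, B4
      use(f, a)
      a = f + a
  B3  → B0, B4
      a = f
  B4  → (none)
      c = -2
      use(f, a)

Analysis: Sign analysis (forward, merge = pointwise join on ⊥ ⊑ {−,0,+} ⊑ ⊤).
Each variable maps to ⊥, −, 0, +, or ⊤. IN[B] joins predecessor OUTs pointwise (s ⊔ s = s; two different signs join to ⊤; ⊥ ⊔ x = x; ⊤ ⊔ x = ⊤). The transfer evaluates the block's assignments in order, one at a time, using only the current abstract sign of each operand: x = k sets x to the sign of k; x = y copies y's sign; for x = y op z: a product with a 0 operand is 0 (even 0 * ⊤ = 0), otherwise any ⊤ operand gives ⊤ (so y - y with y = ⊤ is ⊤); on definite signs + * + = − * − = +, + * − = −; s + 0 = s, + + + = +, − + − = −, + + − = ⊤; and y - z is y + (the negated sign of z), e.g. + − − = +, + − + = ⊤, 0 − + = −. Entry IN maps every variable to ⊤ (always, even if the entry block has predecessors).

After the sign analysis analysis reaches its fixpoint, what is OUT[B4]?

Per-block solution:
  B0:   IN=(all ⊤)   OUT=(all ⊤)
  B1:   IN=(all ⊤)   OUT=(all ⊤)
  B2:   IN=(all ⊤)   OUT=(all ⊤)
  B3:   IN=(all ⊤)   OUT=(all ⊤)
  B4:   IN=(all ⊤)   OUT={c:-; rest ⊤}

Merge at B4: IN[B4] = OUT[B2] ⊔ OUT[B3] = {a: ⊤, b: ⊤, c: ⊤, d: ⊤, e: ⊤, f: ⊤}
Applying B4's transfer function to that IN value gives OUT[B4] (row B4 above).

Answer: {a: ⊤, b: ⊤, c: -, d: ⊤, e: ⊤, f: ⊤}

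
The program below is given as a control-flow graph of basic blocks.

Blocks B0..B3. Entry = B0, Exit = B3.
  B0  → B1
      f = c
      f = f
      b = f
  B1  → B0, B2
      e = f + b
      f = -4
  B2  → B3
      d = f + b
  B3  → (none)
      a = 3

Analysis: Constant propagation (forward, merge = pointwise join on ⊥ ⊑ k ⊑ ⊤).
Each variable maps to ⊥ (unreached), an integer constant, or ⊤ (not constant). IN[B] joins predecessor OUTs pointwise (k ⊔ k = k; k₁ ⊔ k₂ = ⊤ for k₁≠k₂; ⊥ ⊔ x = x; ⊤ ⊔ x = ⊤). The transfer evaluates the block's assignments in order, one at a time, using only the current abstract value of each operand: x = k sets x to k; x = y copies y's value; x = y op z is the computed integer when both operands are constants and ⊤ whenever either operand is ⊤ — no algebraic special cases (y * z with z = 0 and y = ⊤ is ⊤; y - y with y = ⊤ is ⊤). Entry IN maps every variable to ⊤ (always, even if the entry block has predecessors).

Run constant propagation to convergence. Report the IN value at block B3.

Converged values:
  B0:   IN=(all ⊤)   OUT=(all ⊤)
  B1:   IN=(all ⊤)   OUT={f:-4; rest ⊤}
  B2:   IN={f:-4; rest ⊤}   OUT={f:-4; rest ⊤}
  B3:   IN={f:-4; rest ⊤}   OUT={a:3, f:-4; rest ⊤}

Merge at B3: IN[B3] = OUT[B2] = {a: ⊤, b: ⊤, c: ⊤, d: ⊤, e: ⊤, f: -4}

Answer: {a: ⊤, b: ⊤, c: ⊤, d: ⊤, e: ⊤, f: -4}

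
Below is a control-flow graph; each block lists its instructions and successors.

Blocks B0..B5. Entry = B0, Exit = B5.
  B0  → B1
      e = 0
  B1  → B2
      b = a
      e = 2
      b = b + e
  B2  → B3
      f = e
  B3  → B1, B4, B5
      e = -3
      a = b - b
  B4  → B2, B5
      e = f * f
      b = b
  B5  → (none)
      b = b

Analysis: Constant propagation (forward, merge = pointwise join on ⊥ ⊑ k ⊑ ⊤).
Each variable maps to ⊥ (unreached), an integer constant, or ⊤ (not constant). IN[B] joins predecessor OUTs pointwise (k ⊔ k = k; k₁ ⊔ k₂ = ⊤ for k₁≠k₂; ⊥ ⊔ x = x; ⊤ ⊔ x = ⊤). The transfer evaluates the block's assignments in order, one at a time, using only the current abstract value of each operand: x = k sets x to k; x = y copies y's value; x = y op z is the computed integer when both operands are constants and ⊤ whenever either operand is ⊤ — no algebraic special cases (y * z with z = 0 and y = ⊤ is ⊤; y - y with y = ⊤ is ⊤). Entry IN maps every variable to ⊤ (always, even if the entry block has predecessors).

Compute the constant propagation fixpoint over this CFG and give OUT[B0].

Answer: {a: ⊤, b: ⊤, c: ⊤, d: ⊤, e: 0, f: ⊤}

Derivation:
Converged values:
  B0: | IN=(all ⊤) | OUT={e:0; rest ⊤}
  B1: | IN=(all ⊤) | OUT={e:2; rest ⊤}
  B2: | IN=(all ⊤) | OUT=(all ⊤)
  B3: | IN=(all ⊤) | OUT={e:-3; rest ⊤}
  B4: | IN={e:-3; rest ⊤} | OUT=(all ⊤)
  B5: | IN=(all ⊤) | OUT=(all ⊤)

B0 is the boundary node: IN[B0] = {a: ⊤, b: ⊤, c: ⊤, d: ⊤, e: ⊤, f: ⊤}
Applying B0's transfer function to that IN value gives OUT[B0] (row B0 above).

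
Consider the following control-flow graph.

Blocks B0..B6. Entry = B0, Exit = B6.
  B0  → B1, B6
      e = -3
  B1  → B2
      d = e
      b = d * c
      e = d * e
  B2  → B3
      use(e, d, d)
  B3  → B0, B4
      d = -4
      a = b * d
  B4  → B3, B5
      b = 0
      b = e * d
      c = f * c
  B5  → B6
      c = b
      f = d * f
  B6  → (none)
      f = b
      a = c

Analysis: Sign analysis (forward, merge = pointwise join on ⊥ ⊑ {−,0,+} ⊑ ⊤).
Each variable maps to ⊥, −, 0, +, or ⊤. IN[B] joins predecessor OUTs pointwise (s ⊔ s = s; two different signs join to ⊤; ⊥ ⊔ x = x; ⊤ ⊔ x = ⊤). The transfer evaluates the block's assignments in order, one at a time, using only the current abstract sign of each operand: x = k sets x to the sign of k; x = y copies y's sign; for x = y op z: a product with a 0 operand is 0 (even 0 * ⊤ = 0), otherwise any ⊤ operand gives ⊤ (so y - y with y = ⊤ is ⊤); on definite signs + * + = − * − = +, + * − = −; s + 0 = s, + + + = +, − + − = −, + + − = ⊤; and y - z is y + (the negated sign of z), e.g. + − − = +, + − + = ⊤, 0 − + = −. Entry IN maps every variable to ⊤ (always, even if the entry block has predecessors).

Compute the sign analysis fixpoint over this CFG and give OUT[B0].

Answer: {a: ⊤, b: ⊤, c: ⊤, d: ⊤, e: -, f: ⊤}

Derivation:
Fixpoint table:
  B0: | IN=(all ⊤) | OUT={e:-; rest ⊤}
  B1: | IN={e:-; rest ⊤} | OUT={d:-, e:+; rest ⊤}
  B2: | IN={d:-, e:+; rest ⊤} | OUT={d:-, e:+; rest ⊤}
  B3: | IN={d:-, e:+; rest ⊤} | OUT={d:-, e:+; rest ⊤}
  B4: | IN={d:-, e:+; rest ⊤} | OUT={b:-, d:-, e:+; rest ⊤}
  B5: | IN={b:-, d:-, e:+; rest ⊤} | OUT={b:-, c:-, d:-, e:+; rest ⊤}
  B6: | IN=(all ⊤) | OUT=(all ⊤)

Merge at B0 (entry node, so the boundary value (all ⊤) is joined with the incoming edge(s)): IN[B0] = (all ⊤) ⊔ OUT[B3] = {a: ⊤, b: ⊤, c: ⊤, d: ⊤, e: ⊤, f: ⊤}
Applying B0's transfer function to that IN value gives OUT[B0] (row B0 above).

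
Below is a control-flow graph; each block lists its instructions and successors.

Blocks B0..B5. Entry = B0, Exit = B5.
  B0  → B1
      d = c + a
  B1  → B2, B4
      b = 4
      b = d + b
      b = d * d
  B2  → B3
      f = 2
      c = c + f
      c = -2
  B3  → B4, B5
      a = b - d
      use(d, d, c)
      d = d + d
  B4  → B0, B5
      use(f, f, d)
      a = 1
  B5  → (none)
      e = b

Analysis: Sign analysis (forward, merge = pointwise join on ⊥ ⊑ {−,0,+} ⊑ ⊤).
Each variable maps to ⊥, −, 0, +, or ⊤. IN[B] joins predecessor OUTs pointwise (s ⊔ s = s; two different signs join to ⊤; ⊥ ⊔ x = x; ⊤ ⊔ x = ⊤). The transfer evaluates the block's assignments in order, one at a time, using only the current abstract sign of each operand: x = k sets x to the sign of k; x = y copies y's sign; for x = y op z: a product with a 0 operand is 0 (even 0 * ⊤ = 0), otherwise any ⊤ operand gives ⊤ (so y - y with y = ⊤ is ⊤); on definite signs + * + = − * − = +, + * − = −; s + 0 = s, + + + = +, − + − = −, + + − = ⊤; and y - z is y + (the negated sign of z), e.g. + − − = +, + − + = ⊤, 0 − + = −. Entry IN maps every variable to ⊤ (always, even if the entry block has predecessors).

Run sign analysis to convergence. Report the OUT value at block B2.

Per-block solution:
  B0:   IN=(all ⊤)   OUT=(all ⊤)
  B1:   IN=(all ⊤)   OUT=(all ⊤)
  B2:   IN=(all ⊤)   OUT={c:-, f:+; rest ⊤}
  B3:   IN={c:-, f:+; rest ⊤}   OUT={c:-, f:+; rest ⊤}
  B4:   IN=(all ⊤)   OUT={a:+; rest ⊤}
  B5:   IN=(all ⊤)   OUT=(all ⊤)

Merge at B2: IN[B2] = OUT[B1] = {a: ⊤, b: ⊤, c: ⊤, d: ⊤, e: ⊤, f: ⊤}
Applying B2's transfer function to that IN value gives OUT[B2] (row B2 above).

Answer: {a: ⊤, b: ⊤, c: -, d: ⊤, e: ⊤, f: +}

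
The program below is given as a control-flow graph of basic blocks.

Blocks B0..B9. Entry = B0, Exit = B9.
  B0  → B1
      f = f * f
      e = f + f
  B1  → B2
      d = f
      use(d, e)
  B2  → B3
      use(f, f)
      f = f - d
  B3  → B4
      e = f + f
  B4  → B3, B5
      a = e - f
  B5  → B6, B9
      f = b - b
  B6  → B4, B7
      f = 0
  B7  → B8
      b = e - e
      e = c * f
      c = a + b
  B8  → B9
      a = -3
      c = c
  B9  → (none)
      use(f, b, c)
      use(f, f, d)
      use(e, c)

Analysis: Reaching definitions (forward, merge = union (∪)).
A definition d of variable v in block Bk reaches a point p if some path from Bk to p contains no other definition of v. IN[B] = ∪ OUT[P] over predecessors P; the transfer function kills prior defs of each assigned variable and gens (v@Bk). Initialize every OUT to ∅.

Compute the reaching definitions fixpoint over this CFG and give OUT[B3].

Answer: {a@B4, d@B1, e@B3, f@B2, f@B6}

Working:
Per-block solution:
  B0:   IN={}   OUT={e@B0, f@B0}
  B1:   IN={e@B0, f@B0}   OUT={d@B1, e@B0, f@B0}
  B2:   IN={d@B1, e@B0, f@B0}   OUT={d@B1, e@B0, f@B2}
  B3:   IN={a@B4, d@B1, e@B0, e@B3, f@B2, f@B6}   OUT={a@B4, d@B1, e@B3, f@B2, f@B6}
  B4:   IN={a@B4, d@B1, e@B3, f@B2, f@B6}   OUT={a@B4, d@B1, e@B3, f@B2, f@B6}
  B5:   IN={a@B4, d@B1, e@B3, f@B2, f@B6}   OUT={a@B4, d@B1, e@B3, f@B5}
  B6:   IN={a@B4, d@B1, e@B3, f@B5}   OUT={a@B4, d@B1, e@B3, f@B6}
  B7:   IN={a@B4, d@B1, e@B3, f@B6}   OUT={a@B4, b@B7, c@B7, d@B1, e@B7, f@B6}
  B8:   IN={a@B4, b@B7, c@B7, d@B1, e@B7, f@B6}   OUT={a@B8, b@B7, c@B8, d@B1, e@B7, f@B6}
  B9:   IN={a@B4, a@B8, b@B7, c@B8, d@B1, e@B3, e@B7, f@B5, f@B6}   OUT={a@B4, a@B8, b@B7, c@B8, d@B1, e@B3, e@B7, f@B5, f@B6}

Merge at B3: IN[B3] = OUT[B2] ⊔ OUT[B4] = {a@B4, d@B1, e@B0, e@B3, f@B2, f@B6}
Applying B3's transfer function to that IN value gives OUT[B3] (row B3 above).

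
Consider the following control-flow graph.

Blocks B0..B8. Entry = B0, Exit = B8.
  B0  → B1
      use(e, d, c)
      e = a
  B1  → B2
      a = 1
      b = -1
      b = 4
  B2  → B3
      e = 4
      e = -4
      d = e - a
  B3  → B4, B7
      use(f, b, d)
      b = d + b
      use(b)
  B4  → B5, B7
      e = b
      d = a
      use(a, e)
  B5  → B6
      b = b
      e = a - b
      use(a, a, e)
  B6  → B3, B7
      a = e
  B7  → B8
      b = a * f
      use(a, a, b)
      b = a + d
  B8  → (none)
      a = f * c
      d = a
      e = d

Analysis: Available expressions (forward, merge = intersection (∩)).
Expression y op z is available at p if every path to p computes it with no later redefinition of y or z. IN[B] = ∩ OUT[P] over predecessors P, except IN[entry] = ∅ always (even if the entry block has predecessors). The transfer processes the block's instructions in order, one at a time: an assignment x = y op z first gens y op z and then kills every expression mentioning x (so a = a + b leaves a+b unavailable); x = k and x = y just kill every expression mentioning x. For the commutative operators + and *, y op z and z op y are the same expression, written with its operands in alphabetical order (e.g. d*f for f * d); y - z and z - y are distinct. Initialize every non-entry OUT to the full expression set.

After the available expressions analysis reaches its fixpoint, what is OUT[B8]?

Answer: {c*f}

Trace:
Per-block solution:
  B0:   IN={}   OUT={}
  B1:   IN={}   OUT={}
  B2:   IN={}   OUT={e-a}
  B3:   IN={}   OUT={}
  B4:   IN={}   OUT={}
  B5:   IN={}   OUT={a-b}
  B6:   IN={a-b}   OUT={}
  B7:   IN={}   OUT={a*f, a+d}
  B8:   IN={a*f, a+d}   OUT={c*f}

Merge at B8: IN[B8] = OUT[B7] = {a*f, a+d}
Applying B8's transfer function to that IN value gives OUT[B8] (row B8 above).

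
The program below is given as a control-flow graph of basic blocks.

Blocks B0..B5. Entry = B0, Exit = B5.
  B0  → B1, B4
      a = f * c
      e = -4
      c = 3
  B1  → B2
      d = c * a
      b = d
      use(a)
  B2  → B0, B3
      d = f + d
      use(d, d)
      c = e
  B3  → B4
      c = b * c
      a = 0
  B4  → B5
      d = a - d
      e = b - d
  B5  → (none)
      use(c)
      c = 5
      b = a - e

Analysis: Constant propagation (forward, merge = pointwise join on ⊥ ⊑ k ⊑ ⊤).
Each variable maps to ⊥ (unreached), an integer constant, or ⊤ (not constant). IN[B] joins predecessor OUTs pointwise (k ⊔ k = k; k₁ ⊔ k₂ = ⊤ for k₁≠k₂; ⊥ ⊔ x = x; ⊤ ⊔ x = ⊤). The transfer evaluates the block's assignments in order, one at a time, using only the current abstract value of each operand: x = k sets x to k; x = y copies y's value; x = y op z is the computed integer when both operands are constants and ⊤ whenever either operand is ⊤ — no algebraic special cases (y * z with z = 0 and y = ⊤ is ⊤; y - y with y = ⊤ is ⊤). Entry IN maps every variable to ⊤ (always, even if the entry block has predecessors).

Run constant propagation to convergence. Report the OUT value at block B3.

Answer: {a: 0, b: ⊤, c: ⊤, d: ⊤, e: -4, f: ⊤}

Derivation:
Per-block solution:
  B0:   IN=(all ⊤)   OUT={c:3, e:-4; rest ⊤}
  B1:   IN={c:3, e:-4; rest ⊤}   OUT={c:3, e:-4; rest ⊤}
  B2:   IN={c:3, e:-4; rest ⊤}   OUT={c:-4, e:-4; rest ⊤}
  B3:   IN={c:-4, e:-4; rest ⊤}   OUT={a:0, e:-4; rest ⊤}
  B4:   IN={e:-4; rest ⊤}   OUT=(all ⊤)
  B5:   IN=(all ⊤)   OUT={c:5; rest ⊤}

Merge at B3: IN[B3] = OUT[B2] = {a: ⊤, b: ⊤, c: -4, d: ⊤, e: -4, f: ⊤}
Applying B3's transfer function to that IN value gives OUT[B3] (row B3 above).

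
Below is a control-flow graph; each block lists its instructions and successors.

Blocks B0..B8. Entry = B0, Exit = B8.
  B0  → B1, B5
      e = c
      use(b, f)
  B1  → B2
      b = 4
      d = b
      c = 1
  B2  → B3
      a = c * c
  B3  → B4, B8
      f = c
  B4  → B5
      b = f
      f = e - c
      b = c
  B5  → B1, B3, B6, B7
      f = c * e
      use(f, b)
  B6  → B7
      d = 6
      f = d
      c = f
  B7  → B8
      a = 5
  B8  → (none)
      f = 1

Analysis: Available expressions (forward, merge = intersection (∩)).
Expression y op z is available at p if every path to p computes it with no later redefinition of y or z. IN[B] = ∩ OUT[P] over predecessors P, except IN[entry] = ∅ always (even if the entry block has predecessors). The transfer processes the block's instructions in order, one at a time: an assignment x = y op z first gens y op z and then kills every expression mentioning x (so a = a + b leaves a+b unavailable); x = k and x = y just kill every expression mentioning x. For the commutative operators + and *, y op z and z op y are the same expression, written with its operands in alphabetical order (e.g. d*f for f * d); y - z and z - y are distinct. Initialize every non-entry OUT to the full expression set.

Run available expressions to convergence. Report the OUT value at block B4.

Answer: {e-c}

Trace:
Converged values:
  B0: | IN={} | OUT={}
  B1: | IN={} | OUT={}
  B2: | IN={} | OUT={c*c}
  B3: | IN={} | OUT={}
  B4: | IN={} | OUT={e-c}
  B5: | IN={} | OUT={c*e}
  B6: | IN={c*e} | OUT={}
  B7: | IN={} | OUT={}
  B8: | IN={} | OUT={}

Merge at B4: IN[B4] = OUT[B3] = {}
Applying B4's transfer function to that IN value gives OUT[B4] (row B4 above).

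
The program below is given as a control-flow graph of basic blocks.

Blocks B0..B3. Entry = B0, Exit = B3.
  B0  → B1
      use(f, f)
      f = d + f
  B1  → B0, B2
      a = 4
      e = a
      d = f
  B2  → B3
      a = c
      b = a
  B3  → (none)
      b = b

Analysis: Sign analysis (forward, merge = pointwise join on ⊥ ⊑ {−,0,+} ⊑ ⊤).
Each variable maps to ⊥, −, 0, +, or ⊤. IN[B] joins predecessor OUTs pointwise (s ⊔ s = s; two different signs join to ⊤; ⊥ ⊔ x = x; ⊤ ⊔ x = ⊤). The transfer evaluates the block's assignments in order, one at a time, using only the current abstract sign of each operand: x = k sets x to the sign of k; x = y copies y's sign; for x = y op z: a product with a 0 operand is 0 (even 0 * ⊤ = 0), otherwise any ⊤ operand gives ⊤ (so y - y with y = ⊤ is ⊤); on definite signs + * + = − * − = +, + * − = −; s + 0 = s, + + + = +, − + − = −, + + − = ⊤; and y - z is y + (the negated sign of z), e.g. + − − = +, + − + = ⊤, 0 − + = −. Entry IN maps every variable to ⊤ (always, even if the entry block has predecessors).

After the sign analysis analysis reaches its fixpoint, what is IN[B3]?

Answer: {a: ⊤, b: ⊤, c: ⊤, d: ⊤, e: +, f: ⊤}

Derivation:
Converged values:
  B0: | IN=(all ⊤) | OUT=(all ⊤)
  B1: | IN=(all ⊤) | OUT={a:+, e:+; rest ⊤}
  B2: | IN={a:+, e:+; rest ⊤} | OUT={e:+; rest ⊤}
  B3: | IN={e:+; rest ⊤} | OUT={e:+; rest ⊤}

Merge at B3: IN[B3] = OUT[B2] = {a: ⊤, b: ⊤, c: ⊤, d: ⊤, e: +, f: ⊤}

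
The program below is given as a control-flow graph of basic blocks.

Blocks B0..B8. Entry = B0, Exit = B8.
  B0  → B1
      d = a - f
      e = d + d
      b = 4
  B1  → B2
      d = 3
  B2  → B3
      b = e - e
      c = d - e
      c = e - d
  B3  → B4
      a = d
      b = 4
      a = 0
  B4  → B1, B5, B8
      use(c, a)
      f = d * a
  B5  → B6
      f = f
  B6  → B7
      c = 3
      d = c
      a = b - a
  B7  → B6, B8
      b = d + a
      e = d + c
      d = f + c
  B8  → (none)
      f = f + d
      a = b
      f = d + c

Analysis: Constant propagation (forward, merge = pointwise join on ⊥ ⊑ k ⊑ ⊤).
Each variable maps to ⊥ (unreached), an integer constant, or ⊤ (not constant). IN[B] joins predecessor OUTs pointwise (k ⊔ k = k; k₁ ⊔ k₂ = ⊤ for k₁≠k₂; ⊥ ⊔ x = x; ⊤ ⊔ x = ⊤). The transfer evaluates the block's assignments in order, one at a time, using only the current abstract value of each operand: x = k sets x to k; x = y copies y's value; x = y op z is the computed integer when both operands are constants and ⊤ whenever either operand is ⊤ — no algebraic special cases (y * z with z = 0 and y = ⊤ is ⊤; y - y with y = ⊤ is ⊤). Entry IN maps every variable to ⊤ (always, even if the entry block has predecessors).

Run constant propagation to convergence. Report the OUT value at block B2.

Answer: {a: ⊤, b: ⊤, c: ⊤, d: 3, e: ⊤, f: ⊤}

Trace:
Fixpoint table:
  B0:  IN=(all ⊤)  OUT={b:4; rest ⊤}
  B1:  IN={b:4; rest ⊤}  OUT={b:4, d:3; rest ⊤}
  B2:  IN={b:4, d:3; rest ⊤}  OUT={d:3; rest ⊤}
  B3:  IN={d:3; rest ⊤}  OUT={a:0, b:4, d:3; rest ⊤}
  B4:  IN={a:0, b:4, d:3; rest ⊤}  OUT={a:0, b:4, d:3, f:0; rest ⊤}
  B5:  IN={a:0, b:4, d:3, f:0; rest ⊤}  OUT={a:0, b:4, d:3, f:0; rest ⊤}
  B6:  IN={d:3, f:0; rest ⊤}  OUT={c:3, d:3, f:0; rest ⊤}
  B7:  IN={c:3, d:3, f:0; rest ⊤}  OUT={c:3, d:3, e:6, f:0; rest ⊤}
  B8:  IN={d:3, f:0; rest ⊤}  OUT={d:3; rest ⊤}

Merge at B2: IN[B2] = OUT[B1] = {a: ⊤, b: 4, c: ⊤, d: 3, e: ⊤, f: ⊤}
Applying B2's transfer function to that IN value gives OUT[B2] (row B2 above).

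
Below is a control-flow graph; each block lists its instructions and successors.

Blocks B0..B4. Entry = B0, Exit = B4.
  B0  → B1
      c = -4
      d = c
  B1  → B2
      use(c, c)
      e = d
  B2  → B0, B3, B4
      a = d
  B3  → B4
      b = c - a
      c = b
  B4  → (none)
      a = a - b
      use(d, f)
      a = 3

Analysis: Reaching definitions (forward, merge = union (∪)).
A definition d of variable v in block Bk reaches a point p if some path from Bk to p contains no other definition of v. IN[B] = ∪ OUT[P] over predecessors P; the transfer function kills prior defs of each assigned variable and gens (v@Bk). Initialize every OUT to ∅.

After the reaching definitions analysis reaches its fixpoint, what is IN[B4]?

Converged values:
  B0:  IN={a@B2, c@B0, d@B0, e@B1}  OUT={a@B2, c@B0, d@B0, e@B1}
  B1:  IN={a@B2, c@B0, d@B0, e@B1}  OUT={a@B2, c@B0, d@B0, e@B1}
  B2:  IN={a@B2, c@B0, d@B0, e@B1}  OUT={a@B2, c@B0, d@B0, e@B1}
  B3:  IN={a@B2, c@B0, d@B0, e@B1}  OUT={a@B2, b@B3, c@B3, d@B0, e@B1}
  B4:  IN={a@B2, b@B3, c@B0, c@B3, d@B0, e@B1}  OUT={a@B4, b@B3, c@B0, c@B3, d@B0, e@B1}

Merge at B4: IN[B4] = OUT[B2] ⊔ OUT[B3] = {a@B2, b@B3, c@B0, c@B3, d@B0, e@B1}

Answer: {a@B2, b@B3, c@B0, c@B3, d@B0, e@B1}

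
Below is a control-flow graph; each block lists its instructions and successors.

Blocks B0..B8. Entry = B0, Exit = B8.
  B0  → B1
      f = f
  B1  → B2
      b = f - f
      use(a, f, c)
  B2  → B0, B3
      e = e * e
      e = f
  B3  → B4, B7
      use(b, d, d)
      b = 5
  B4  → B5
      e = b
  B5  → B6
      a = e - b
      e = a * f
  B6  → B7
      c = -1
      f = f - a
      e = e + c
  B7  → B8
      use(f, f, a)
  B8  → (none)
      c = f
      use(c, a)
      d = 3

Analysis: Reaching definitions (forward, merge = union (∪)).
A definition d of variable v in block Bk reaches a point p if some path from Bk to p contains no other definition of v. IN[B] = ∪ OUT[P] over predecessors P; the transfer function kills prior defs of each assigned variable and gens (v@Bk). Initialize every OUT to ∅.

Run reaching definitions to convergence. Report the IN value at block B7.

Answer: {a@B5, b@B3, c@B6, e@B2, e@B6, f@B0, f@B6}

Trace:
Converged values:
  B0:   IN={b@B1, e@B2, f@B0}   OUT={b@B1, e@B2, f@B0}
  B1:   IN={b@B1, e@B2, f@B0}   OUT={b@B1, e@B2, f@B0}
  B2:   IN={b@B1, e@B2, f@B0}   OUT={b@B1, e@B2, f@B0}
  B3:   IN={b@B1, e@B2, f@B0}   OUT={b@B3, e@B2, f@B0}
  B4:   IN={b@B3, e@B2, f@B0}   OUT={b@B3, e@B4, f@B0}
  B5:   IN={b@B3, e@B4, f@B0}   OUT={a@B5, b@B3, e@B5, f@B0}
  B6:   IN={a@B5, b@B3, e@B5, f@B0}   OUT={a@B5, b@B3, c@B6, e@B6, f@B6}
  B7:   IN={a@B5, b@B3, c@B6, e@B2, e@B6, f@B0, f@B6}   OUT={a@B5, b@B3, c@B6, e@B2, e@B6, f@B0, f@B6}
  B8:   IN={a@B5, b@B3, c@B6, e@B2, e@B6, f@B0, f@B6}   OUT={a@B5, b@B3, c@B8, d@B8, e@B2, e@B6, f@B0, f@B6}

Merge at B7: IN[B7] = OUT[B3] ⊔ OUT[B6] = {a@B5, b@B3, c@B6, e@B2, e@B6, f@B0, f@B6}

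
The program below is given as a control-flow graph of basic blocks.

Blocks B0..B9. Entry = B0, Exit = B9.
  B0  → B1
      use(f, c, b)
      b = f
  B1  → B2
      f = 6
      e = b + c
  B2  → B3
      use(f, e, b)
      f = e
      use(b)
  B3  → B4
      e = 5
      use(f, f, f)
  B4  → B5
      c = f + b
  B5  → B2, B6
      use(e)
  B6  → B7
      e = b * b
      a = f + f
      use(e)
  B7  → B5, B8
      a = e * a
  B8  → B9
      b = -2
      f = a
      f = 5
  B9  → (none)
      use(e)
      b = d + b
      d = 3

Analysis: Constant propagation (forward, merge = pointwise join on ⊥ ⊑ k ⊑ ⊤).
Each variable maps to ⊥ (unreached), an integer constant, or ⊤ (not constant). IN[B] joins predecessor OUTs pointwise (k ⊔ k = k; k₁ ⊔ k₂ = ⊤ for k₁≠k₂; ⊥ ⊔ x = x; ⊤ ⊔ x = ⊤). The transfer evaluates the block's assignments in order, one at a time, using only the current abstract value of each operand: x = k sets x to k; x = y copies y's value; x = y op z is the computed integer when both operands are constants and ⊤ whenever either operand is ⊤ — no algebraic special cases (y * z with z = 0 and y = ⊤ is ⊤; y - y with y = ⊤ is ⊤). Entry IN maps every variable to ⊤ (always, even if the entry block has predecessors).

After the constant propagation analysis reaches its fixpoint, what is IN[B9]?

Answer: {a: ⊤, b: -2, c: ⊤, d: ⊤, e: ⊤, f: 5}

Working:
Fixpoint table:
  B0:  IN=(all ⊤)  OUT=(all ⊤)
  B1:  IN=(all ⊤)  OUT={f:6; rest ⊤}
  B2:  IN=(all ⊤)  OUT=(all ⊤)
  B3:  IN=(all ⊤)  OUT={e:5; rest ⊤}
  B4:  IN={e:5; rest ⊤}  OUT={e:5; rest ⊤}
  B5:  IN=(all ⊤)  OUT=(all ⊤)
  B6:  IN=(all ⊤)  OUT=(all ⊤)
  B7:  IN=(all ⊤)  OUT=(all ⊤)
  B8:  IN=(all ⊤)  OUT={b:-2, f:5; rest ⊤}
  B9:  IN={b:-2, f:5; rest ⊤}  OUT={d:3, f:5; rest ⊤}

Merge at B9: IN[B9] = OUT[B8] = {a: ⊤, b: -2, c: ⊤, d: ⊤, e: ⊤, f: 5}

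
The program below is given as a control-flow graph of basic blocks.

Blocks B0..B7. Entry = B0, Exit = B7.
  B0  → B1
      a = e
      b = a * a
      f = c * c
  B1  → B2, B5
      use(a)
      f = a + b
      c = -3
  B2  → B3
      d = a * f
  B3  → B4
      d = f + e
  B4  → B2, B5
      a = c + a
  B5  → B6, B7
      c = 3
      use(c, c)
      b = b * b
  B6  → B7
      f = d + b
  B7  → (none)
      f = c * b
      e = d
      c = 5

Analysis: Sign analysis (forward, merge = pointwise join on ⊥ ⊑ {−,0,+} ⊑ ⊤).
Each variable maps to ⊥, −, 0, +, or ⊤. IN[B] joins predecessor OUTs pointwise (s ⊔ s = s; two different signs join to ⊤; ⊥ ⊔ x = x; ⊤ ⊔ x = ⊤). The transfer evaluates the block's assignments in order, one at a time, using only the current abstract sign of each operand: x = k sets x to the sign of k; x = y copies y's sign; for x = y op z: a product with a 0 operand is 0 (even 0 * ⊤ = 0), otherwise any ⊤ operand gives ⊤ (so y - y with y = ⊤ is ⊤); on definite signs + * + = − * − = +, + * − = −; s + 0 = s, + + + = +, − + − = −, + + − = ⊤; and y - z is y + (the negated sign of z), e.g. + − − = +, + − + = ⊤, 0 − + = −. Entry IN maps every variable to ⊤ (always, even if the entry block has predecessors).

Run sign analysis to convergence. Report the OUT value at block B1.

Answer: {a: ⊤, b: ⊤, c: -, d: ⊤, e: ⊤, f: ⊤}

Derivation:
Per-block solution:
  B0:  IN=(all ⊤)  OUT=(all ⊤)
  B1:  IN=(all ⊤)  OUT={c:-; rest ⊤}
  B2:  IN={c:-; rest ⊤}  OUT={c:-; rest ⊤}
  B3:  IN={c:-; rest ⊤}  OUT={c:-; rest ⊤}
  B4:  IN={c:-; rest ⊤}  OUT={c:-; rest ⊤}
  B5:  IN={c:-; rest ⊤}  OUT={c:+; rest ⊤}
  B6:  IN={c:+; rest ⊤}  OUT={c:+; rest ⊤}
  B7:  IN={c:+; rest ⊤}  OUT={c:+; rest ⊤}

Merge at B1: IN[B1] = OUT[B0] = {a: ⊤, b: ⊤, c: ⊤, d: ⊤, e: ⊤, f: ⊤}
Applying B1's transfer function to that IN value gives OUT[B1] (row B1 above).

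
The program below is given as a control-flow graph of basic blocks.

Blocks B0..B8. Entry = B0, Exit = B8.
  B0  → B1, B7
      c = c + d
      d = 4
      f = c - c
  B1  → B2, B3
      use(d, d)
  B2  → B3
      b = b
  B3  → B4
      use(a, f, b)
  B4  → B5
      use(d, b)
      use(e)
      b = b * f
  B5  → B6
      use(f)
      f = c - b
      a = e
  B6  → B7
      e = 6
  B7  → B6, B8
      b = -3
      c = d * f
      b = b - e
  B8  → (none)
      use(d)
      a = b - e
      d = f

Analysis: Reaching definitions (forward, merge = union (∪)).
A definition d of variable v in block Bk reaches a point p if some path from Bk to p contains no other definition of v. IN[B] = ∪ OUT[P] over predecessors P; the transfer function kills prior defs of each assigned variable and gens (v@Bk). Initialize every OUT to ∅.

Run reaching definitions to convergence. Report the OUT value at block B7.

Fixpoint table:
  B0: | IN={} | OUT={c@B0, d@B0, f@B0}
  B1: | IN={c@B0, d@B0, f@B0} | OUT={c@B0, d@B0, f@B0}
  B2: | IN={c@B0, d@B0, f@B0} | OUT={b@B2, c@B0, d@B0, f@B0}
  B3: | IN={b@B2, c@B0, d@B0, f@B0} | OUT={b@B2, c@B0, d@B0, f@B0}
  B4: | IN={b@B2, c@B0, d@B0, f@B0} | OUT={b@B4, c@B0, d@B0, f@B0}
  B5: | IN={b@B4, c@B0, d@B0, f@B0} | OUT={a@B5, b@B4, c@B0, d@B0, f@B5}
  B6: | IN={a@B5, b@B4, b@B7, c@B0, c@B7, d@B0, e@B6, f@B0, f@B5} | OUT={a@B5, b@B4, b@B7, c@B0, c@B7, d@B0, e@B6, f@B0, f@B5}
  B7: | IN={a@B5, b@B4, b@B7, c@B0, c@B7, d@B0, e@B6, f@B0, f@B5} | OUT={a@B5, b@B7, c@B7, d@B0, e@B6, f@B0, f@B5}
  B8: | IN={a@B5, b@B7, c@B7, d@B0, e@B6, f@B0, f@B5} | OUT={a@B8, b@B7, c@B7, d@B8, e@B6, f@B0, f@B5}

Merge at B7: IN[B7] = OUT[B0] ⊔ OUT[B6] = {a@B5, b@B4, b@B7, c@B0, c@B7, d@B0, e@B6, f@B0, f@B5}
Applying B7's transfer function to that IN value gives OUT[B7] (row B7 above).

Answer: {a@B5, b@B7, c@B7, d@B0, e@B6, f@B0, f@B5}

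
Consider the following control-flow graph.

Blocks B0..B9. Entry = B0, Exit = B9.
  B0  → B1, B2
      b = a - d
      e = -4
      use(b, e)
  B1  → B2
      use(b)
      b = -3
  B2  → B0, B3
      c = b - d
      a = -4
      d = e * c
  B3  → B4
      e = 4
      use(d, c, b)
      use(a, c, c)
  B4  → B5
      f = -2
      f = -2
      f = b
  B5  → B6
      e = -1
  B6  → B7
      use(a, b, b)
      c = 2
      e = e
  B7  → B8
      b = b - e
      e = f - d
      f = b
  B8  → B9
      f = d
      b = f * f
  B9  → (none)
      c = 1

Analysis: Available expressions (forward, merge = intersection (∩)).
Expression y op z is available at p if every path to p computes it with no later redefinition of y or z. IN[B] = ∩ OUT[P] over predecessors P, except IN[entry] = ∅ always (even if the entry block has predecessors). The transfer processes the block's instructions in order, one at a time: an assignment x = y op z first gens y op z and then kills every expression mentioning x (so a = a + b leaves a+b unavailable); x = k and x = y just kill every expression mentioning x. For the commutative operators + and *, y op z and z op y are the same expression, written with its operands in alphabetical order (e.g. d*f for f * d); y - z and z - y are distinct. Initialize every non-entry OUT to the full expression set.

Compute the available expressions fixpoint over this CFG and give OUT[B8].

Answer: {f*f}

Derivation:
Per-block solution:
  B0:   IN={}   OUT={a-d}
  B1:   IN={a-d}   OUT={a-d}
  B2:   IN={a-d}   OUT={c*e}
  B3:   IN={c*e}   OUT={}
  B4:   IN={}   OUT={}
  B5:   IN={}   OUT={}
  B6:   IN={}   OUT={}
  B7:   IN={}   OUT={}
  B8:   IN={}   OUT={f*f}
  B9:   IN={f*f}   OUT={f*f}

Merge at B8: IN[B8] = OUT[B7] = {}
Applying B8's transfer function to that IN value gives OUT[B8] (row B8 above).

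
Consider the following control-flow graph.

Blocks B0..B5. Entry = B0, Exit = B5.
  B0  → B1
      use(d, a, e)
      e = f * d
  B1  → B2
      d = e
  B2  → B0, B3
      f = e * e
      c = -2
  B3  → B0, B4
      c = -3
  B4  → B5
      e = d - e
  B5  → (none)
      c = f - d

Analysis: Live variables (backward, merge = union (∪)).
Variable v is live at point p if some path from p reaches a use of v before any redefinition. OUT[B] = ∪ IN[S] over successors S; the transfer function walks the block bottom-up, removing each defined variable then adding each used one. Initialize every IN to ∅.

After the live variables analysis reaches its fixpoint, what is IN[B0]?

Answer: {a, d, e, f}

Derivation:
Converged values:
  B0:  IN={a, d, e, f}  OUT={a, e}
  B1:  IN={a, e}  OUT={a, d, e}
  B2:  IN={a, d, e}  OUT={a, d, e, f}
  B3:  IN={a, d, e, f}  OUT={a, d, e, f}
  B4:  IN={d, e, f}  OUT={d, f}
  B5:  IN={d, f}  OUT={}

Merge at B0: OUT[B0] = IN[B1] = {a, e}
Applying B0's transfer function to that OUT value gives IN[B0] (row B0 above).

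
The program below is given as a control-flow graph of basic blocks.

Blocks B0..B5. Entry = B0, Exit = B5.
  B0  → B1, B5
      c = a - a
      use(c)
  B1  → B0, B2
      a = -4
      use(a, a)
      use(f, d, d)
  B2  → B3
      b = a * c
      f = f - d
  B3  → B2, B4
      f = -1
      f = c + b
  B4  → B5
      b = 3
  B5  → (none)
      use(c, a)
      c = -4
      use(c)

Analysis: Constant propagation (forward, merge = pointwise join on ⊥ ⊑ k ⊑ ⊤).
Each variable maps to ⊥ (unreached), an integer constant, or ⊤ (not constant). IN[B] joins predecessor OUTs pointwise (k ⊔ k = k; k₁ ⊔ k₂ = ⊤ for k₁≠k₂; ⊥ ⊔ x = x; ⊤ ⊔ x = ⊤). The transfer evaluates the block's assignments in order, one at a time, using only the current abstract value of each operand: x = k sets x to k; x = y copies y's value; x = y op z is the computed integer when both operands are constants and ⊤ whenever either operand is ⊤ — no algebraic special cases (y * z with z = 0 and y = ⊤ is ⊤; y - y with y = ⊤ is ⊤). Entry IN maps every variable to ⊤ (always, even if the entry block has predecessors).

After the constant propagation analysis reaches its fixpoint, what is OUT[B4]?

Fixpoint table:
  B0: | IN=(all ⊤) | OUT=(all ⊤)
  B1: | IN=(all ⊤) | OUT={a:-4; rest ⊤}
  B2: | IN={a:-4; rest ⊤} | OUT={a:-4; rest ⊤}
  B3: | IN={a:-4; rest ⊤} | OUT={a:-4; rest ⊤}
  B4: | IN={a:-4; rest ⊤} | OUT={a:-4, b:3; rest ⊤}
  B5: | IN=(all ⊤) | OUT={c:-4; rest ⊤}

Merge at B4: IN[B4] = OUT[B3] = {a: -4, b: ⊤, c: ⊤, d: ⊤, e: ⊤, f: ⊤}
Applying B4's transfer function to that IN value gives OUT[B4] (row B4 above).

Answer: {a: -4, b: 3, c: ⊤, d: ⊤, e: ⊤, f: ⊤}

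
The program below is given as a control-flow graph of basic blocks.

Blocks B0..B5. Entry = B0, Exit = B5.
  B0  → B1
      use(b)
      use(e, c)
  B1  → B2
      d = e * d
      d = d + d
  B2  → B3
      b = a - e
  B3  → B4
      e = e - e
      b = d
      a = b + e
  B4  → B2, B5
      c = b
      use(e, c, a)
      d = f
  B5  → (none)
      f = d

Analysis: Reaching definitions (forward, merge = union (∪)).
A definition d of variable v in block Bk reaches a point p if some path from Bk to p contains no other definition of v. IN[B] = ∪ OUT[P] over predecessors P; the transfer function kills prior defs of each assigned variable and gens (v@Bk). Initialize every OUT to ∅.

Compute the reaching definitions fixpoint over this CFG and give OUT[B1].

Fixpoint table:
  B0:   IN={}   OUT={}
  B1:   IN={}   OUT={d@B1}
  B2:   IN={a@B3, b@B3, c@B4, d@B1, d@B4, e@B3}   OUT={a@B3, b@B2, c@B4, d@B1, d@B4, e@B3}
  B3:   IN={a@B3, b@B2, c@B4, d@B1, d@B4, e@B3}   OUT={a@B3, b@B3, c@B4, d@B1, d@B4, e@B3}
  B4:   IN={a@B3, b@B3, c@B4, d@B1, d@B4, e@B3}   OUT={a@B3, b@B3, c@B4, d@B4, e@B3}
  B5:   IN={a@B3, b@B3, c@B4, d@B4, e@B3}   OUT={a@B3, b@B3, c@B4, d@B4, e@B3, f@B5}

Merge at B1: IN[B1] = OUT[B0] = {}
Applying B1's transfer function to that IN value gives OUT[B1] (row B1 above).

Answer: {d@B1}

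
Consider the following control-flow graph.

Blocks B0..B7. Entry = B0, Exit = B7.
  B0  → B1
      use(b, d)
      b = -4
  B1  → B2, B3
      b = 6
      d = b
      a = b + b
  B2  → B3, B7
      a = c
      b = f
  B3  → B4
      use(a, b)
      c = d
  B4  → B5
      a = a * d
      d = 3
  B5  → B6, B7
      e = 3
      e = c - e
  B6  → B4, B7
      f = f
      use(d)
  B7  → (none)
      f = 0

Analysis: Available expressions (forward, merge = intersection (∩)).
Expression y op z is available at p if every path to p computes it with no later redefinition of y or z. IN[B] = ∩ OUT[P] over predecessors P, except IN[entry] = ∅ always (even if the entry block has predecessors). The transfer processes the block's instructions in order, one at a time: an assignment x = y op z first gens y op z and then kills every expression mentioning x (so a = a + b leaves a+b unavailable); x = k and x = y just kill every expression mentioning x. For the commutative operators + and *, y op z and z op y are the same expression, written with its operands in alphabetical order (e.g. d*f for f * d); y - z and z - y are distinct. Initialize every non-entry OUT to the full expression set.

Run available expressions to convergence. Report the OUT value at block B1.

Answer: {b+b}

Trace:
Converged values:
  B0: | IN={} | OUT={}
  B1: | IN={} | OUT={b+b}
  B2: | IN={b+b} | OUT={}
  B3: | IN={} | OUT={}
  B4: | IN={} | OUT={}
  B5: | IN={} | OUT={}
  B6: | IN={} | OUT={}
  B7: | IN={} | OUT={}

Merge at B1: IN[B1] = OUT[B0] = {}
Applying B1's transfer function to that IN value gives OUT[B1] (row B1 above).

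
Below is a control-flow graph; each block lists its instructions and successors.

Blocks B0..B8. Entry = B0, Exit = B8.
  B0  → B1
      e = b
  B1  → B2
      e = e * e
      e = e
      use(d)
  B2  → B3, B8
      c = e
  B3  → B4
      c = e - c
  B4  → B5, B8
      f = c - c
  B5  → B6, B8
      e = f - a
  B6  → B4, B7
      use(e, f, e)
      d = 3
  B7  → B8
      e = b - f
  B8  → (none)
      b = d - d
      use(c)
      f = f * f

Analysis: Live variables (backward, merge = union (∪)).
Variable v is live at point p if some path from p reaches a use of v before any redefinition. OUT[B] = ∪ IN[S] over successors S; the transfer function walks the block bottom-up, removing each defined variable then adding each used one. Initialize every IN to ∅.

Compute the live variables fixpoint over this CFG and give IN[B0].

Fixpoint table:
  B0: | IN={a, b, d, f} | OUT={a, b, d, e, f}
  B1: | IN={a, b, d, e, f} | OUT={a, b, d, e, f}
  B2: | IN={a, b, d, e, f} | OUT={a, b, c, d, e, f}
  B3: | IN={a, b, c, d, e} | OUT={a, b, c, d}
  B4: | IN={a, b, c, d} | OUT={a, b, c, d, f}
  B5: | IN={a, b, c, d, f} | OUT={a, b, c, d, e, f}
  B6: | IN={a, b, c, e, f} | OUT={a, b, c, d, f}
  B7: | IN={b, c, d, f} | OUT={c, d, f}
  B8: | IN={c, d, f} | OUT={}

Merge at B0: OUT[B0] = IN[B1] = {a, b, d, e, f}
Applying B0's transfer function to that OUT value gives IN[B0] (row B0 above).

Answer: {a, b, d, f}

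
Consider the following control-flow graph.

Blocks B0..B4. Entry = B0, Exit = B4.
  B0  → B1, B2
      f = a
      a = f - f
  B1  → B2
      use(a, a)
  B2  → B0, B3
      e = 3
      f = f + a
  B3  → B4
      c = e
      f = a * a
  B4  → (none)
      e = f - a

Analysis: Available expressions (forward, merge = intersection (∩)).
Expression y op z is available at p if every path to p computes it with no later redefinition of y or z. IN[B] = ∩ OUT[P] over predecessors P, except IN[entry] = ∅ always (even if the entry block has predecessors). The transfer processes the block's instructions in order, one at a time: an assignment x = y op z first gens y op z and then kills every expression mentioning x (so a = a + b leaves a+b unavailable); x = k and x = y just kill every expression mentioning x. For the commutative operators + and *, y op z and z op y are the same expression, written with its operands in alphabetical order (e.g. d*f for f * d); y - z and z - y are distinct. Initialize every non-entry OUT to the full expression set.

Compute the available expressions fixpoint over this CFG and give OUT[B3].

Per-block solution:
  B0:  IN={}  OUT={f-f}
  B1:  IN={f-f}  OUT={f-f}
  B2:  IN={f-f}  OUT={}
  B3:  IN={}  OUT={a*a}
  B4:  IN={a*a}  OUT={a*a, f-a}

Merge at B3: IN[B3] = OUT[B2] = {}
Applying B3's transfer function to that IN value gives OUT[B3] (row B3 above).

Answer: {a*a}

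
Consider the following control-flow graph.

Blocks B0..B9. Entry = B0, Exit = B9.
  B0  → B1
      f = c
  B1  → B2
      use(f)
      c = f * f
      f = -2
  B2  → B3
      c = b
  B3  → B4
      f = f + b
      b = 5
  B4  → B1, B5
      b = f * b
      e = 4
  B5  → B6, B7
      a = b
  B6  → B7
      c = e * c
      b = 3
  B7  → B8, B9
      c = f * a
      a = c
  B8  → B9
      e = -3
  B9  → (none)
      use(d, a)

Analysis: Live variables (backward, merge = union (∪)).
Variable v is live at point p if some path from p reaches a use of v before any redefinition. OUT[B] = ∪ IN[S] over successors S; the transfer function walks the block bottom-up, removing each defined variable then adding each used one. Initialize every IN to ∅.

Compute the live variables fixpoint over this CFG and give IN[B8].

Answer: {a, d}

Derivation:
Per-block solution:
  B0:   IN={b, c, d}   OUT={b, d, f}
  B1:   IN={b, d, f}   OUT={b, d, f}
  B2:   IN={b, d, f}   OUT={b, c, d, f}
  B3:   IN={b, c, d, f}   OUT={b, c, d, f}
  B4:   IN={b, c, d, f}   OUT={b, c, d, e, f}
  B5:   IN={b, c, d, e, f}   OUT={a, c, d, e, f}
  B6:   IN={a, c, d, e, f}   OUT={a, d, f}
  B7:   IN={a, d, f}   OUT={a, d}
  B8:   IN={a, d}   OUT={a, d}
  B9:   IN={a, d}   OUT={}

Merge at B8: OUT[B8] = IN[B9] = {a, d}
Applying B8's transfer function to that OUT value gives IN[B8] (row B8 above).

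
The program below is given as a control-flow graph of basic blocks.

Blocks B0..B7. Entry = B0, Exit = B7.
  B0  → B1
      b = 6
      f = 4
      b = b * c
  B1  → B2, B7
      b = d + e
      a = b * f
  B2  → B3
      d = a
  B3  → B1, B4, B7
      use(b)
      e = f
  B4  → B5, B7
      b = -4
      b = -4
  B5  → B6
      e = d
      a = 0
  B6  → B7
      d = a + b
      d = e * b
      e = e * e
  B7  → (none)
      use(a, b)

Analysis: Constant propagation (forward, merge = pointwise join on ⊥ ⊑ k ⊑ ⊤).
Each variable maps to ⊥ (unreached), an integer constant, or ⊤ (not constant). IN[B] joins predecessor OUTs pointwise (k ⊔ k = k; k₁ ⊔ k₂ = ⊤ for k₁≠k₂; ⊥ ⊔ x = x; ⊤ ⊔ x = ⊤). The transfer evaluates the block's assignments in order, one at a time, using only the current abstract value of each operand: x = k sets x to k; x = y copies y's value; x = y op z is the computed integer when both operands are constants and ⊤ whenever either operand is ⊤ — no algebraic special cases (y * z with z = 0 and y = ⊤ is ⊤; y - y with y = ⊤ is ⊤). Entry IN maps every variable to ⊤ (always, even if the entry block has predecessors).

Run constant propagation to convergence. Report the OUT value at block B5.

Per-block solution:
  B0:   IN=(all ⊤)   OUT={f:4; rest ⊤}
  B1:   IN={f:4; rest ⊤}   OUT={f:4; rest ⊤}
  B2:   IN={f:4; rest ⊤}   OUT={f:4; rest ⊤}
  B3:   IN={f:4; rest ⊤}   OUT={e:4, f:4; rest ⊤}
  B4:   IN={e:4, f:4; rest ⊤}   OUT={b:-4, e:4, f:4; rest ⊤}
  B5:   IN={b:-4, e:4, f:4; rest ⊤}   OUT={a:0, b:-4, f:4; rest ⊤}
  B6:   IN={a:0, b:-4, f:4; rest ⊤}   OUT={a:0, b:-4, f:4; rest ⊤}
  B7:   IN={f:4; rest ⊤}   OUT={f:4; rest ⊤}

Merge at B5: IN[B5] = OUT[B4] = {a: ⊤, b: -4, c: ⊤, d: ⊤, e: 4, f: 4}
Applying B5's transfer function to that IN value gives OUT[B5] (row B5 above).

Answer: {a: 0, b: -4, c: ⊤, d: ⊤, e: ⊤, f: 4}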